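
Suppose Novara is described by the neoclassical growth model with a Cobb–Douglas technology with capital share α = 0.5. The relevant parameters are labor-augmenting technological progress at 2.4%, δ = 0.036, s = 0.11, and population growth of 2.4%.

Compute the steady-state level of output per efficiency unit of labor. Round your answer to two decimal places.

At the steady state, Δk = 0, so s·k^α = (n + g + δ)·k.
Rearranging, k^(1−α) = s / (n + g + δ).
k^0.5 = 0.11 / (0.024 + 0.024 + 0.036) = 0.11 / 0.084 = 1.3095
k* = 1.3095^(1/0.5) ≈ 1.7148
y* = (k*)^α = 1.7148^0.5 ≈ 1.3095

y* ≈ 1.31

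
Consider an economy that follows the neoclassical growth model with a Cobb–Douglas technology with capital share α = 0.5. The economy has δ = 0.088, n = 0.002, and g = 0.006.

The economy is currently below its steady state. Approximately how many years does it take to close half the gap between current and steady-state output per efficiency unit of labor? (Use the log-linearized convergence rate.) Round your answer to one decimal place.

about 14.4 years

Near the steady state the convergence rate is λ = (1 − α)(n + g + δ).
λ = (1 − 0.5) × 0.096 = 0.5 × 0.096 = 0.0480
Half-life = ln 2 / λ = 0.6931 / 0.0480 ≈ 14.44 years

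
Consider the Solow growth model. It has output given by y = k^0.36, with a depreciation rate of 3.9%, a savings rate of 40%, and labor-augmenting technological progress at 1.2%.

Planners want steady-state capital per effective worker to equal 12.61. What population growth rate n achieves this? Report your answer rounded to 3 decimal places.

In steady state, investment equals break-even investment: s·k^α = (n + g + δ)·k.
So s / (n + g + δ) = (k*)^(1−α) = 12.61^0.64 = 5.0636.
Therefore n + g + δ = s / 5.0636 = 0.40 / 5.0636 = 0.0790, so n = 0.0790 − 0.051 = 0.0280.

n ≈ 0.028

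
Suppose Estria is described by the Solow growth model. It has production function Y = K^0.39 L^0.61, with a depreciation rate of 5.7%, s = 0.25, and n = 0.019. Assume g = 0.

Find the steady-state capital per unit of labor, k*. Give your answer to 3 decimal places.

At the steady state, Δk = 0, so s·k^α = (n + δ)·k.
Rearranging, k^(1−α) = s / (n + δ).
k^0.61 = 0.25 / (0.019 + 0.057) = 0.25 / 0.076 = 3.2895
k* = 3.2895^(1/0.61) ≈ 7.0429

k* = 7.043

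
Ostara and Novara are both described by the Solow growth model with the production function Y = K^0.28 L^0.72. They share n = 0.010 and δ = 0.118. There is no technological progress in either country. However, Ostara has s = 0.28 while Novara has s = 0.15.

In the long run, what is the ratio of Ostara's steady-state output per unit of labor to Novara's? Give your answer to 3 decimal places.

y*_O / y*_N ≈ 1.275

Steady-state y* = [s/(n + δ)]^(α/(1−α)), so the ratio is [ (s_O/(n + δ)_O) / (s_N/(n + δ)_N) ]^0.3889.
s_O/(n + δ)_O = 0.28/0.128 = 2.1875; s_N/(n + δ)_N = 0.15/0.128 = 1.1719.
Ratio = (2.1875/1.1719)^0.3889 = 1.8666^0.3889 ≈ 1.2747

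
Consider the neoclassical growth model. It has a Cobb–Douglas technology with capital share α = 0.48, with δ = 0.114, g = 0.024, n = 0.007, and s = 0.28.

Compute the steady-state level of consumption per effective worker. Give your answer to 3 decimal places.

c* ≈ 1.322

At the steady state, Δk = 0, so s·k^α = (n + g + δ)·k.
Dividing both sides by k: k^(1−α) = s / (n + g + δ).
k^0.52 = 0.28 / (0.007 + 0.024 + 0.114) = 0.28 / 0.145 = 1.9310
k* = 1.9310^(1/0.52) ≈ 3.5447
y* = (k*)^α = 3.5447^0.48 ≈ 1.8357
c* = (1 − s)·y* = (1 − 0.28) × 1.8357 ≈ 1.3217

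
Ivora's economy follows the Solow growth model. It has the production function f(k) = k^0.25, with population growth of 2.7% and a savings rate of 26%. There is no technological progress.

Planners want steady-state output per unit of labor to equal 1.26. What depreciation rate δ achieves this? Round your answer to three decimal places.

At the steady state, Δk = 0, so s·k^α = (n + δ)·k.
Since y* = [s/(n + δ)]^(α/(1−α)), we have s/(n + δ) = (y*)^((1−α)/α) = 1.26^3 = 2.0004.
Therefore n + δ = s / 2.0004 = 0.26 / 2.0004 = 0.1300, so δ = 0.1300 − 0.027 = 0.1030.

δ ≈ 0.103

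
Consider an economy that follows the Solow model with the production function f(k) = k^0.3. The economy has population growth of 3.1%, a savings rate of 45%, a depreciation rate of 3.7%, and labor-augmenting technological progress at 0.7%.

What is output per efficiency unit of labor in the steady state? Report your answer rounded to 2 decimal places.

y* = 2.16

Steady state requires s·f(k) = (n + g + δ)·k, i.e. s·k^α = (n + g + δ)·k.
Rearranging, k^(1−α) = s / (n + g + δ).
k^0.7 = 0.45 / (0.031 + 0.007 + 0.037) = 0.45 / 0.075 = 6.0000
k* = 6.0000^(1/0.7) ≈ 12.9314
y* = (k*)^α = 12.9314^0.3 ≈ 2.1552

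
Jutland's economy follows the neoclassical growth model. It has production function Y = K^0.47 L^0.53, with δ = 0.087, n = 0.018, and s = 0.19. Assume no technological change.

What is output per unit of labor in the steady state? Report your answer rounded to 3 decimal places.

y* = 1.692

Steady state requires s·f(k) = (n + δ)·k, i.e. s·k^α = (n + δ)·k.
Dividing both sides by k: k^(1−α) = s / (n + δ).
k^0.53 = 0.19 / (0.018 + 0.087) = 0.19 / 0.105 = 1.8095
k* = 1.8095^(1/0.53) ≈ 3.0617
y* = (k*)^α = 3.0617^0.47 ≈ 1.6920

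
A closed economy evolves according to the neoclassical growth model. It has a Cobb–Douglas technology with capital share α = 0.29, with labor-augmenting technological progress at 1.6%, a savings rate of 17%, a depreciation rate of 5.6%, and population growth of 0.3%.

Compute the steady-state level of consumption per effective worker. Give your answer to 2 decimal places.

Steady state requires s·f(k) = (n + g + δ)·k, i.e. s·k^α = (n + g + δ)·k.
Rearranging, k^(1−α) = s / (n + g + δ).
k^0.71 = 0.17 / (0.003 + 0.016 + 0.056) = 0.17 / 0.075 = 2.2667
k* = 2.2667^(1/0.71) ≈ 3.1663
y* = (k*)^α = 3.1663^0.29 ≈ 1.3969
c* = (1 − s)·y* = (1 − 0.17) × 1.3969 ≈ 1.1594

c* ≈ 1.16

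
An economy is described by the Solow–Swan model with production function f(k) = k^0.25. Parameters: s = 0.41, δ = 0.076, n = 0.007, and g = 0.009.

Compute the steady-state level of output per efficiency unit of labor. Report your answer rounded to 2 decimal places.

y* = 1.65

At the steady state, Δk = 0, so s·k^α = (n + g + δ)·k.
Rearranging, k^(1−α) = s / (n + g + δ).
k^0.75 = 0.41 / (0.007 + 0.009 + 0.076) = 0.41 / 0.092 = 4.4565
k* = 4.4565^(1/0.75) ≈ 7.3337
y* = (k*)^α = 7.3337^0.25 ≈ 1.6456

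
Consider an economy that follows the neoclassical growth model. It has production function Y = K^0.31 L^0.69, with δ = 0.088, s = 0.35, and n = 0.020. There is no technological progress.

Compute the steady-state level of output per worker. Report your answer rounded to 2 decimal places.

y* ≈ 1.70

In steady state, investment equals break-even investment: s·k^α = (n + δ)·k.
Dividing both sides by k: k^(1−α) = s / (n + δ).
k^0.69 = 0.35 / (0.020 + 0.088) = 0.35 / 0.108 = 3.2407
k* = 3.2407^(1/0.69) ≈ 5.4961
y* = (k*)^α = 5.4961^0.31 ≈ 1.6960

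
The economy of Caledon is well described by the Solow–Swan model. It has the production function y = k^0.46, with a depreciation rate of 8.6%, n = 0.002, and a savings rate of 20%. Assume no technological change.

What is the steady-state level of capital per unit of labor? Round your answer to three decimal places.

k* = 4.574

At the steady state, Δk = 0, so s·k^α = (n + δ)·k.
Dividing both sides by k: k^(1−α) = s / (n + δ).
k^0.54 = 0.20 / (0.002 + 0.086) = 0.20 / 0.088 = 2.2727
k* = 2.2727^(1/0.54) ≈ 4.5737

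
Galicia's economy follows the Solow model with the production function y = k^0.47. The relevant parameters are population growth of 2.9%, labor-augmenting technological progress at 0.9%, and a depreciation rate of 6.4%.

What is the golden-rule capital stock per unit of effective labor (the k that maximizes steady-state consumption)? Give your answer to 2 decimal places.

k_gold ≈ 17.86

The golden rule sets f'(k) = n + g + δ, i.e. α·k^(α−1) = n + g + δ.
So k^(1−α) = α / (n + g + δ) = 0.47 / 0.102 = 4.6078.
k_gold = 4.6078^(1/0.53) ≈ 17.8597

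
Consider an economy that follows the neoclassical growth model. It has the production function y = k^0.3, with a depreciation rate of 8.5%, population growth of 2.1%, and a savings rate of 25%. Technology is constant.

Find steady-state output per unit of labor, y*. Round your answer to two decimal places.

y* = 1.44

Steady state requires s·f(k) = (n + δ)·k, i.e. s·k^α = (n + δ)·k.
Dividing both sides by k: k^(1−α) = s / (n + δ).
k^0.7 = 0.25 / (0.021 + 0.085) = 0.25 / 0.106 = 2.3585
k* = 2.3585^(1/0.7) ≈ 3.4067
y* = (k*)^α = 3.4067^0.3 ≈ 1.4444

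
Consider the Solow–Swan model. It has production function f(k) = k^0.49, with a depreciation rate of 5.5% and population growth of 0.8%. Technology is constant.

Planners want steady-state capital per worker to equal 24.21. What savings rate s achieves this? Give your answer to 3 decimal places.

s ≈ 0.320

Steady state requires s·f(k) = (n + δ)·k, i.e. s·k^α = (n + δ)·k.
So s / (n + δ) = (k*)^(1−α) = 24.21^0.51 = 5.0797.
Therefore s = 5.0797 × (n + δ) = 5.0797 × 0.063 = 0.3200.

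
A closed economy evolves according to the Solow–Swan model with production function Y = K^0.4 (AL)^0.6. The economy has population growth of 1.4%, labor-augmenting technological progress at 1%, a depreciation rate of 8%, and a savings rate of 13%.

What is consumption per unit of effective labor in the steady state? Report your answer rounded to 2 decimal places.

c* = 1.01

In steady state, investment equals break-even investment: s·k^α = (n + g + δ)·k.
Rearranging, k^(1−α) = s / (n + g + δ).
k^0.6 = 0.13 / (0.014 + 0.010 + 0.080) = 0.13 / 0.104 = 1.2500
k* = 1.2500^(1/0.6) ≈ 1.4505
y* = (k*)^α = 1.4505^0.4 ≈ 1.1604
c* = (1 − s)·y* = (1 − 0.13) × 1.1604 ≈ 1.0095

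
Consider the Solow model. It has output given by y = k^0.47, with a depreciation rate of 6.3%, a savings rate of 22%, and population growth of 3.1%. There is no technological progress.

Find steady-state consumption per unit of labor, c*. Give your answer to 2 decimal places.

Steady state requires s·f(k) = (n + δ)·k, i.e. s·k^α = (n + δ)·k.
Dividing both sides by k: k^(1−α) = s / (n + δ).
k^0.53 = 0.22 / (0.031 + 0.063) = 0.22 / 0.094 = 2.3404
k* = 2.3404^(1/0.53) ≈ 4.9748
y* = (k*)^α = 4.9748^0.47 ≈ 2.1256
c* = (1 − s)·y* = (1 − 0.22) × 2.1256 ≈ 1.6580

c* = 1.66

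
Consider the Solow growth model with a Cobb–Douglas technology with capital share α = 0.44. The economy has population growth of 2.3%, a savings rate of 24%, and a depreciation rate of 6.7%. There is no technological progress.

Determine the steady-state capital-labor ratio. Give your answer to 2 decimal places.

At the steady state, Δk = 0, so s·k^α = (n + δ)·k.
Dividing both sides by k: k^(1−α) = s / (n + δ).
k^0.56 = 0.24 / (0.023 + 0.067) = 0.24 / 0.090 = 2.6667
k* = 2.6667^(1/0.56) ≈ 5.7633

k* ≈ 5.76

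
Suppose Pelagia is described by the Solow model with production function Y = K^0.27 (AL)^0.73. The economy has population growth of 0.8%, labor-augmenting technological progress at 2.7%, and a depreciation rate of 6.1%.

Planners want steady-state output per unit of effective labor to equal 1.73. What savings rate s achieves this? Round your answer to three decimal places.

s ≈ 0.423

At the steady state, Δk = 0, so s·k^α = (n + g + δ)·k.
Since y* = [s/(n + g + δ)]^(α/(1−α)), we have s/(n + g + δ) = (y*)^((1−α)/α) = 1.73^2.7037 = 4.4015.
Therefore s = 4.4015 × (n + g + δ) = 4.4015 × 0.096 = 0.4225.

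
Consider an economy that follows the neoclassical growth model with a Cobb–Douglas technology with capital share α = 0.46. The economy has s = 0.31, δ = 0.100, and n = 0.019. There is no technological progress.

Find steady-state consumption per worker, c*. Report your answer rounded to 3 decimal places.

At the steady state, Δk = 0, so s·k^α = (n + δ)·k.
Rearranging, k^(1−α) = s / (n + δ).
k^0.54 = 0.31 / (0.019 + 0.100) = 0.31 / 0.119 = 2.6050
k* = 2.6050^(1/0.54) ≈ 5.8886
y* = (k*)^α = 5.8886^0.46 ≈ 2.2605
c* = (1 − s)·y* = (1 − 0.31) × 2.2605 ≈ 1.5597

c* = 1.560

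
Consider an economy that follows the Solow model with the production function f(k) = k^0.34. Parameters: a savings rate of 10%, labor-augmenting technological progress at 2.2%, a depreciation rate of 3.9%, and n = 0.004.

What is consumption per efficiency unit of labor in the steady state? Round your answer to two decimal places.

c* = 1.12

In steady state, investment equals break-even investment: s·k^α = (n + g + δ)·k.
Rearranging, k^(1−α) = s / (n + g + δ).
k^0.66 = 0.10 / (0.004 + 0.022 + 0.039) = 0.10 / 0.065 = 1.5385
k* = 1.5385^(1/0.66) ≈ 1.9208
y* = (k*)^α = 1.9208^0.34 ≈ 1.2485
c* = (1 − s)·y* = (1 − 0.10) × 1.2485 ≈ 1.1237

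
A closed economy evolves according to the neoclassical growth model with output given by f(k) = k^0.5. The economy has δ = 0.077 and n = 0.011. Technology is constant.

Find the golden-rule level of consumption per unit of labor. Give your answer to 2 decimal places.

c_gold ≈ 2.84

At the golden rule, f'(k) = n + δ, so α·k^(α−1) = n + δ and k_gold = (α/(n + δ))^(1/(1−α)).
k_gold = (0.5/0.088)^(1/0.5) = 5.6818^2 ≈ 32.2829
c_gold = f(k_gold) − (n + δ)·k_gold = 5.6818 − 0.088×32.2829 ≈ 2.8409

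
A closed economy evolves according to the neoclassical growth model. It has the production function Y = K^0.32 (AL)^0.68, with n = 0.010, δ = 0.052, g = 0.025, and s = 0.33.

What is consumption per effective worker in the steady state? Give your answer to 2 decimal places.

c* ≈ 1.25

Steady state requires s·f(k) = (n + g + δ)·k, i.e. s·k^α = (n + g + δ)·k.
Rearranging, k^(1−α) = s / (n + g + δ).
k^0.68 = 0.33 / (0.010 + 0.025 + 0.052) = 0.33 / 0.087 = 3.7931
k* = 3.7931^(1/0.68) ≈ 7.1033
y* = (k*)^α = 7.1033^0.32 ≈ 1.8727
c* = (1 − s)·y* = (1 − 0.33) × 1.8727 ≈ 1.2547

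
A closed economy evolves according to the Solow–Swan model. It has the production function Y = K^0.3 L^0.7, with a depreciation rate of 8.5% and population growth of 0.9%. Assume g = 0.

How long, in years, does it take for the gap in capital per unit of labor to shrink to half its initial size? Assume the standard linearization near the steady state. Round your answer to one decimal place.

Near the steady state the convergence rate is λ = (1 − α)(n + δ).
λ = (1 − 0.3) × 0.094 = 0.7 × 0.094 = 0.0658
Half-life = ln 2 / λ = 0.6931 / 0.0658 ≈ 10.53 years

t_½ ≈ 10.5 years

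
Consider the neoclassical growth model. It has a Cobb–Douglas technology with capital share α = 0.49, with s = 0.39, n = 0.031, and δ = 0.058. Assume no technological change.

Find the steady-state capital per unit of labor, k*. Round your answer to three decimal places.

k* = 18.121

At the steady state, Δk = 0, so s·k^α = (n + δ)·k.
Rearranging, k^(1−α) = s / (n + δ).
k^0.51 = 0.39 / (0.031 + 0.058) = 0.39 / 0.089 = 4.3820
k* = 4.3820^(1/0.51) ≈ 18.1210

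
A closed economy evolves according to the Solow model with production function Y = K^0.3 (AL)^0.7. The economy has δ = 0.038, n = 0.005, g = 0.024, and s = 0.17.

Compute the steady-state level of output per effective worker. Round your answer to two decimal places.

Steady state requires s·f(k) = (n + g + δ)·k, i.e. s·k^α = (n + g + δ)·k.
Rearranging, k^(1−α) = s / (n + g + δ).
k^0.7 = 0.17 / (0.005 + 0.024 + 0.038) = 0.17 / 0.067 = 2.5373
k* = 2.5373^(1/0.7) ≈ 3.7816
y* = (k*)^α = 3.7816^0.3 ≈ 1.4904

y* = 1.49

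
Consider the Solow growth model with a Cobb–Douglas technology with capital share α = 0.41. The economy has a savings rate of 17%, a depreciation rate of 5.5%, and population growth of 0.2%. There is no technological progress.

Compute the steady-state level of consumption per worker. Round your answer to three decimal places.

At the steady state, Δk = 0, so s·k^α = (n + δ)·k.
Dividing both sides by k: k^(1−α) = s / (n + δ).
k^0.59 = 0.17 / (0.002 + 0.055) = 0.17 / 0.057 = 2.9825
k* = 2.9825^(1/0.59) ≈ 6.3734
y* = (k*)^α = 6.3734^0.41 ≈ 2.1369
c* = (1 − s)·y* = (1 − 0.17) × 2.1369 ≈ 1.7736

c* = 1.774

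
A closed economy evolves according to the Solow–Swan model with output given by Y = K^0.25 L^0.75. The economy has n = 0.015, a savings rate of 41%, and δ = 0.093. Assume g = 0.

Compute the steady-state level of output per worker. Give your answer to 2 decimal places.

y* = 1.56

Steady state requires s·f(k) = (n + δ)·k, i.e. s·k^α = (n + δ)·k.
Dividing both sides by k: k^(1−α) = s / (n + δ).
k^0.75 = 0.41 / (0.015 + 0.093) = 0.41 / 0.108 = 3.7963
k* = 3.7963^(1/0.75) ≈ 5.9222
y* = (k*)^α = 5.9222^0.25 ≈ 1.5600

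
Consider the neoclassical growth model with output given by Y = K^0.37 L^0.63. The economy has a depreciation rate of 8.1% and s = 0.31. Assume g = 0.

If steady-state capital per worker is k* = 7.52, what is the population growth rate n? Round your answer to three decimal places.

Steady state requires s·f(k) = (n + δ)·k, i.e. s·k^α = (n + δ)·k.
So s / (n + δ) = (k*)^(1−α) = 7.52^0.63 = 3.5647.
Therefore n + δ = s / 3.5647 = 0.31 / 3.5647 = 0.0870, so n = 0.0870 − 0.081 = 0.0060.

n ≈ 0.006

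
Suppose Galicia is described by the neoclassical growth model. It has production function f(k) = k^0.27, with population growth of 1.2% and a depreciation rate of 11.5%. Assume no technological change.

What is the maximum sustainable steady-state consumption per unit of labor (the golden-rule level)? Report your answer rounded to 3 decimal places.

At the golden rule, f'(k) = n + δ, so α·k^(α−1) = n + δ and k_gold = (α/(n + δ))^(1/(1−α)).
k_gold = (0.27/0.127)^(1/0.73) = 2.1260^1.3699 ≈ 2.8101
c_gold = f(k_gold) − (n + δ)·k_gold = 1.3218 − 0.127×2.8101 ≈ 0.9649

c_gold ≈ 0.965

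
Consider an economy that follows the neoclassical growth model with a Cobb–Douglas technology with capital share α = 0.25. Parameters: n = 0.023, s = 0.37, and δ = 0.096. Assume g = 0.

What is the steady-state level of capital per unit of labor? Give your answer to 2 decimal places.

At the steady state, Δk = 0, so s·k^α = (n + δ)·k.
Dividing both sides by k: k^(1−α) = s / (n + δ).
k^0.75 = 0.37 / (0.023 + 0.096) = 0.37 / 0.119 = 3.1092
k* = 3.1092^(1/0.75) ≈ 4.5380

k* ≈ 4.54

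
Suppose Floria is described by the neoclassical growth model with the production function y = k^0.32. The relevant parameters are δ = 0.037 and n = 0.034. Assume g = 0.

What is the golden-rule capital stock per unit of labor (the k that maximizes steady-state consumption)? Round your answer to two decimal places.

k_gold ≈ 9.15

The golden rule sets f'(k) = n + δ, i.e. α·k^(α−1) = n + δ.
So k^(1−α) = α / (n + δ) = 0.32 / 0.071 = 4.5070.
k_gold = 4.5070^(1/0.68) ≈ 9.1538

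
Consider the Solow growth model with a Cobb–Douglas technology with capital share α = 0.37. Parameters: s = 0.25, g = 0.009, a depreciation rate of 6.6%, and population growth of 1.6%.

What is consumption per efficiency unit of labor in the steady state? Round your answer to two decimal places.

In steady state, investment equals break-even investment: s·k^α = (n + g + δ)·k.
Dividing both sides by k: k^(1−α) = s / (n + g + δ).
k^0.63 = 0.25 / (0.016 + 0.009 + 0.066) = 0.25 / 0.091 = 2.7473
k* = 2.7473^(1/0.63) ≈ 4.9737
y* = (k*)^α = 4.9737^0.37 ≈ 1.8104
c* = (1 − s)·y* = (1 − 0.25) × 1.8104 ≈ 1.3578

c* ≈ 1.36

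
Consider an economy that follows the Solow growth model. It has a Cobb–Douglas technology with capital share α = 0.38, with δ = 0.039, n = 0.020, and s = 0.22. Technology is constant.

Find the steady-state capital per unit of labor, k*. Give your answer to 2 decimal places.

At the steady state, Δk = 0, so s·k^α = (n + δ)·k.
Dividing both sides by k: k^(1−α) = s / (n + δ).
k^0.62 = 0.22 / (0.020 + 0.039) = 0.22 / 0.059 = 3.7288
k* = 3.7288^(1/0.62) ≈ 8.3538

k* ≈ 8.35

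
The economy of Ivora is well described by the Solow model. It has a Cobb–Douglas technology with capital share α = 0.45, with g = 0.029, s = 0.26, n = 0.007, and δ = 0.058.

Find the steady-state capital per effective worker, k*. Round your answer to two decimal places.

At the steady state, Δk = 0, so s·k^α = (n + g + δ)·k.
Dividing both sides by k: k^(1−α) = s / (n + g + δ).
k^0.55 = 0.26 / (0.007 + 0.029 + 0.058) = 0.26 / 0.094 = 2.7660
k* = 2.7660^(1/0.55) ≈ 6.3587

k* ≈ 6.36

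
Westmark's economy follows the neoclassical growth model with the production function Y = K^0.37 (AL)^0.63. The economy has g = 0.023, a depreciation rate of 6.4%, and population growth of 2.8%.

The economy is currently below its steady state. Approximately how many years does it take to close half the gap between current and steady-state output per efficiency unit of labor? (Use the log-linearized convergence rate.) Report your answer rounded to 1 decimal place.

t_½ ≈ 9.6 years

Near the steady state the convergence rate is λ = (1 − α)(n + g + δ).
λ = (1 − 0.37) × 0.115 = 0.63 × 0.115 = 0.07245
Half-life = ln 2 / λ = 0.6931 / 0.07245 ≈ 9.57 years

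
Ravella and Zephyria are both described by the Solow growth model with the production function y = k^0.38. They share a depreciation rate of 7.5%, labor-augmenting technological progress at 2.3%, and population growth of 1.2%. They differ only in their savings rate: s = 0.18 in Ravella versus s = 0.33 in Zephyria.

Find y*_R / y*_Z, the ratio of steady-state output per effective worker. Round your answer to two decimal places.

ratio ≈ 0.69

Steady-state y* = [s/(n + g + δ)]^(α/(1−α)), so the ratio is [ (s_R/(n + g + δ)_R) / (s_Z/(n + g + δ)_Z) ]^0.6129.
s_R/(n + g + δ)_R = 0.18/0.110 = 1.6364; s_Z/(n + g + δ)_Z = 0.33/0.110 = 3.0000.
Ratio = (1.6364/3.0000)^0.6129 = 0.5455^0.6129 ≈ 0.6897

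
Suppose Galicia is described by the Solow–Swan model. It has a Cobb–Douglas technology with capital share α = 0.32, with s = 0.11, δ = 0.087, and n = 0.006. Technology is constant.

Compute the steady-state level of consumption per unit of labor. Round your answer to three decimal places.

c* = 0.963

In steady state, investment equals break-even investment: s·k^α = (n + δ)·k.
Dividing both sides by k: k^(1−α) = s / (n + δ).
k^0.68 = 0.11 / (0.006 + 0.087) = 0.11 / 0.093 = 1.1828
k* = 1.1828^(1/0.68) ≈ 1.2800
y* = (k*)^α = 1.2800^0.32 ≈ 1.0822
c* = (1 − s)·y* = (1 − 0.11) × 1.0822 ≈ 0.9632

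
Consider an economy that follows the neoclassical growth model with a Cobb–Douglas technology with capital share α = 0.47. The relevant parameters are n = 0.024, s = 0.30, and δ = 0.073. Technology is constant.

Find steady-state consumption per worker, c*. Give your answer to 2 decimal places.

c* ≈ 1.91

In steady state, investment equals break-even investment: s·k^α = (n + δ)·k.
Rearranging, k^(1−α) = s / (n + δ).
k^0.53 = 0.30 / (0.024 + 0.073) = 0.30 / 0.097 = 3.0928
k* = 3.0928^(1/0.53) ≈ 8.4177
y* = (k*)^α = 8.4177^0.47 ≈ 2.7217
c* = (1 − s)·y* = (1 − 0.30) × 2.7217 ≈ 1.9052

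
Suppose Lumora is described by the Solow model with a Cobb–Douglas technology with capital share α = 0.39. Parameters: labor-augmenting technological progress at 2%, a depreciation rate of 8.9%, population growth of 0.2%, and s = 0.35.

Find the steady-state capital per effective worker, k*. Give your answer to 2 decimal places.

k* ≈ 6.57

Steady state requires s·f(k) = (n + g + δ)·k, i.e. s·k^α = (n + g + δ)·k.
Dividing both sides by k: k^(1−α) = s / (n + g + δ).
k^0.61 = 0.35 / (0.002 + 0.020 + 0.089) = 0.35 / 0.111 = 3.1532
k* = 3.1532^(1/0.61) ≈ 6.5709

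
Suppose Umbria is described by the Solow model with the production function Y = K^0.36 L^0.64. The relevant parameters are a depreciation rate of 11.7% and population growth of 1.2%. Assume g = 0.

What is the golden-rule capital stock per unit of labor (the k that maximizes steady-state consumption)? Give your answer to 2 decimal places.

The golden rule sets f'(k) = n + δ, i.e. α·k^(α−1) = n + δ.
So k^(1−α) = α / (n + δ) = 0.36 / 0.129 = 2.7907.
k_gold = 2.7907^(1/0.64) ≈ 4.9708

k_gold ≈ 4.97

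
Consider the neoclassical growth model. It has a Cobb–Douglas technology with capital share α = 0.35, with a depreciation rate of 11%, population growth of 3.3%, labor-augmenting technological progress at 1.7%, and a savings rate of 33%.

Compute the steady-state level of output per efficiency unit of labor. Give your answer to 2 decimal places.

y* ≈ 1.48

In steady state, investment equals break-even investment: s·k^α = (n + g + δ)·k.
Rearranging, k^(1−α) = s / (n + g + δ).
k^0.65 = 0.33 / (0.033 + 0.017 + 0.110) = 0.33 / 0.160 = 2.0625
k* = 2.0625^(1/0.65) ≈ 3.0457
y* = (k*)^α = 3.0457^0.35 ≈ 1.4767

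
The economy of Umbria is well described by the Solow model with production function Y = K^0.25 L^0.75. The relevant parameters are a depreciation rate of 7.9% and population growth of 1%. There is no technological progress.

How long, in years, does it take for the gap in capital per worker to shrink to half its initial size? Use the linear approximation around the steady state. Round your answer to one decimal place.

Near the steady state the convergence rate is λ = (1 − α)(n + δ).
λ = (1 − 0.25) × 0.089 = 0.75 × 0.089 = 0.06675
Half-life = ln 2 / λ = 0.6931 / 0.06675 ≈ 10.38 years

t_½ ≈ 10.4 years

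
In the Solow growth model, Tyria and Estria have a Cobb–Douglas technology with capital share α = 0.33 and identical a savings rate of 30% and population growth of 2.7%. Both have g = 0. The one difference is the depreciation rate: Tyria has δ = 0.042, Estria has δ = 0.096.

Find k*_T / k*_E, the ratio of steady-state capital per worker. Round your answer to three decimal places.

Steady-state k* = [s/(n + δ)]^(1/(1−α)), so the ratio is [ (s_T/(n + δ)_T) / (s_E/(n + δ)_E) ]^1.4925.
s_T/(n + δ)_T = 0.30/0.069 = 4.3478; s_E/(n + δ)_E = 0.30/0.123 = 2.4390.
Ratio = (4.3478/2.4390)^1.4925 = 1.7826^1.4925 ≈ 2.3697

k*_T / k*_E ≈ 2.370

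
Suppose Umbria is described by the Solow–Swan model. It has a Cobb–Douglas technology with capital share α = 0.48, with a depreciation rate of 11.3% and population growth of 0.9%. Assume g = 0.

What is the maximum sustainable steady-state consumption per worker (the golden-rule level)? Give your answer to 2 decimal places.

c_gold ≈ 1.84

At the golden rule, f'(k) = n + δ, so α·k^(α−1) = n + δ and k_gold = (α/(n + δ))^(1/(1−α)).
k_gold = (0.48/0.122)^(1/0.52) = 3.9344^1.9231 ≈ 13.9319
c_gold = f(k_gold) − (n + δ)·k_gold = 3.5410 − 0.122×13.9319 ≈ 1.8413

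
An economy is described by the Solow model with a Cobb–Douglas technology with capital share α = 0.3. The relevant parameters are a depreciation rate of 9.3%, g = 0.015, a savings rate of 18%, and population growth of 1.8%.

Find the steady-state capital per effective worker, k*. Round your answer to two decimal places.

In steady state, investment equals break-even investment: s·k^α = (n + g + δ)·k.
Dividing both sides by k: k^(1−α) = s / (n + g + δ).
k^0.7 = 0.18 / (0.018 + 0.015 + 0.093) = 0.18 / 0.126 = 1.4286
k* = 1.4286^(1/0.7) ≈ 1.6646

k* = 1.66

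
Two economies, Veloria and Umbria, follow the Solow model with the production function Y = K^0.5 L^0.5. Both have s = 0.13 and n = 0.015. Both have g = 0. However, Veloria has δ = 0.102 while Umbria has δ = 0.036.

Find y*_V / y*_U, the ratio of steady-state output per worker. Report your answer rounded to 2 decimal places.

Steady-state y* = [s/(n + δ)]^(α/(1−α)), so the ratio is [ (s_V/(n + δ)_V) / (s_U/(n + δ)_U) ]^1.
s_V/(n + δ)_V = 0.13/0.117 = 1.1111; s_U/(n + δ)_U = 0.13/0.051 = 2.5490.
Ratio = (1.1111/2.5490)^1 = 0.4359^1 ≈ 0.4359

y*_V / y*_U ≈ 0.44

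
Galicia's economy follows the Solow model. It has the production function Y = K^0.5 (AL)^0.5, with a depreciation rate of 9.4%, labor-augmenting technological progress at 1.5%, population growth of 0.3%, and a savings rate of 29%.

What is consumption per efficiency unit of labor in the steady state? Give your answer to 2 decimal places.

c* ≈ 1.84

In steady state, investment equals break-even investment: s·k^α = (n + g + δ)·k.
Dividing both sides by k: k^(1−α) = s / (n + g + δ).
k^0.5 = 0.29 / (0.003 + 0.015 + 0.094) = 0.29 / 0.112 = 2.5893
k* = 2.5893^(1/0.5) ≈ 6.7045
y* = (k*)^α = 6.7045^0.5 ≈ 2.5893
c* = (1 − s)·y* = (1 − 0.29) × 2.5893 ≈ 1.8384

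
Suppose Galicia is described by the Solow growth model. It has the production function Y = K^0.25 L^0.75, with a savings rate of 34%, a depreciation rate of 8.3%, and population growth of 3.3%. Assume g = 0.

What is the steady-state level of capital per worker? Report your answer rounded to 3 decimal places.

k* ≈ 4.195

In steady state, investment equals break-even investment: s·k^α = (n + δ)·k.
Dividing both sides by k: k^(1−α) = s / (n + δ).
k^0.75 = 0.34 / (0.033 + 0.083) = 0.34 / 0.116 = 2.9310
k* = 2.9310^(1/0.75) ≈ 4.1946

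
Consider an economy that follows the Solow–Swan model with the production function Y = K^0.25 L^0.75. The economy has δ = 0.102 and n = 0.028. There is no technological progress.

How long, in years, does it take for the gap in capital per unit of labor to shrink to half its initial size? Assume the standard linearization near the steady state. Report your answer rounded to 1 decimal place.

Near the steady state the convergence rate is λ = (1 − α)(n + δ).
λ = (1 − 0.25) × 0.130 = 0.75 × 0.130 = 0.0975
Half-life = ln 2 / λ = 0.6931 / 0.0975 ≈ 7.11 years

about 7.1 years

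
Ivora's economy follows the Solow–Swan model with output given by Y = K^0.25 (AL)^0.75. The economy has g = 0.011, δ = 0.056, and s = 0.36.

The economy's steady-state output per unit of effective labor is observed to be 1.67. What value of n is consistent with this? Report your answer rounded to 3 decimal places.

n ≈ 0.010

Steady state requires s·f(k) = (n + g + δ)·k, i.e. s·k^α = (n + g + δ)·k.
Since y* = [s/(n + g + δ)]^(α/(1−α)), we have s/(n + g + δ) = (y*)^((1−α)/α) = 1.67^3 = 4.6575.
Therefore n + g + δ = s / 4.6575 = 0.36 / 4.6575 = 0.0773, so n = 0.0773 − 0.067 = 0.0103.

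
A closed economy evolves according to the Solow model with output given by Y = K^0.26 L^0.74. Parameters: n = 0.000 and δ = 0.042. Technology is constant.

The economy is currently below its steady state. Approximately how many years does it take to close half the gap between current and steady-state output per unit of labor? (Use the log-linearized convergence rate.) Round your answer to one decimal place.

Near the steady state the convergence rate is λ = (1 − α)(n + δ).
λ = (1 − 0.26) × 0.042 = 0.74 × 0.042 = 0.03108
Half-life = ln 2 / λ = 0.6931 / 0.03108 ≈ 22.30 years

about 22.3 years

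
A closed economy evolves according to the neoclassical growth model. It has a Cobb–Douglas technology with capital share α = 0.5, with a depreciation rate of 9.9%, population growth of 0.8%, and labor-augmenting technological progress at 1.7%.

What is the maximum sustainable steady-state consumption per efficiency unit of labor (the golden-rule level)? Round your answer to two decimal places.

c_gold ≈ 2.02

At the golden rule, f'(k) = n + g + δ, so α·k^(α−1) = n + g + δ and k_gold = (α/(n + g + δ))^(1/(1−α)).
k_gold = (0.5/0.124)^(1/0.5) = 4.0323^2 ≈ 16.2594
c_gold = f(k_gold) − (n + g + δ)·k_gold = 4.0323 − 0.124×16.2594 ≈ 2.0161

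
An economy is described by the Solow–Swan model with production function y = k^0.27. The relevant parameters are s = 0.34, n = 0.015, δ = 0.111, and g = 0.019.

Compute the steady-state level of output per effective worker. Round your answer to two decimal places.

y* ≈ 1.37

In steady state, investment equals break-even investment: s·k^α = (n + g + δ)·k.
Rearranging, k^(1−α) = s / (n + g + δ).
k^0.73 = 0.34 / (0.015 + 0.019 + 0.111) = 0.34 / 0.145 = 2.3448
k* = 2.3448^(1/0.73) ≈ 3.2136
y* = (k*)^α = 3.2136^0.27 ≈ 1.3705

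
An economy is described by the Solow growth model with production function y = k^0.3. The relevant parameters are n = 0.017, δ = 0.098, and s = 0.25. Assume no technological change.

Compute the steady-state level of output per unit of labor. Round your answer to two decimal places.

In steady state, investment equals break-even investment: s·k^α = (n + δ)·k.
Dividing both sides by k: k^(1−α) = s / (n + δ).
k^0.7 = 0.25 / (0.017 + 0.098) = 0.25 / 0.115 = 2.1739
k* = 2.1739^(1/0.7) ≈ 3.0323
y* = (k*)^α = 3.0323^0.3 ≈ 1.3949

y* = 1.39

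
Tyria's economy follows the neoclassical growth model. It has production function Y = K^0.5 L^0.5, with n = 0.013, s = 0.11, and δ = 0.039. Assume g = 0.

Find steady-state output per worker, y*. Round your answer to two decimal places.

Steady state requires s·f(k) = (n + δ)·k, i.e. s·k^α = (n + δ)·k.
Rearranging, k^(1−α) = s / (n + δ).
k^0.5 = 0.11 / (0.013 + 0.039) = 0.11 / 0.052 = 2.1154
k* = 2.1154^(1/0.5) ≈ 4.4749
y* = (k*)^α = 4.4749^0.5 ≈ 2.1154

y* = 2.12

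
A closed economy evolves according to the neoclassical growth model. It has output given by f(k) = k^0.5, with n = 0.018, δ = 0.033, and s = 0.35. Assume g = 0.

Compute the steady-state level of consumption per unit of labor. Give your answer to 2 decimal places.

c* = 4.46

Steady state requires s·f(k) = (n + δ)·k, i.e. s·k^α = (n + δ)·k.
Rearranging, k^(1−α) = s / (n + δ).
k^0.5 = 0.35 / (0.018 + 0.033) = 0.35 / 0.051 = 6.8627
k* = 6.8627^(1/0.5) ≈ 47.0967
y* = (k*)^α = 47.0967^0.5 ≈ 6.8627
c* = (1 − s)·y* = (1 − 0.35) × 6.8627 ≈ 4.4608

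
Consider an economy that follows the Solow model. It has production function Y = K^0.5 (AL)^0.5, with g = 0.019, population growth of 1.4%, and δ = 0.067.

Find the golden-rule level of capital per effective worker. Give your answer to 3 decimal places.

k_gold ≈ 25.000

The golden rule sets f'(k) = n + g + δ, i.e. α·k^(α−1) = n + g + δ.
So k^(1−α) = α / (n + g + δ) = 0.5 / 0.100 = 5.0000.
k_gold = 5.0000^(1/0.5) ≈ 25.0000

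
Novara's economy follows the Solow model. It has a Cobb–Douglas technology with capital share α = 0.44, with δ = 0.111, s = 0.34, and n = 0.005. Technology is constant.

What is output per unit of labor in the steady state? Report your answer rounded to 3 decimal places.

y* = 2.328

At the steady state, Δk = 0, so s·k^α = (n + δ)·k.
Rearranging, k^(1−α) = s / (n + δ).
k^0.56 = 0.34 / (0.005 + 0.111) = 0.34 / 0.116 = 2.9310
k* = 2.9310^(1/0.56) ≈ 6.8227
y* = (k*)^α = 6.8227^0.44 ≈ 2.3278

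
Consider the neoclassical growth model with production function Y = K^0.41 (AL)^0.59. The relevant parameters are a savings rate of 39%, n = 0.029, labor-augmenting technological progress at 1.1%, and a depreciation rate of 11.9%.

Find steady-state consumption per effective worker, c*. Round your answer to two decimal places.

c* = 1.14

Steady state requires s·f(k) = (n + g + δ)·k, i.e. s·k^α = (n + g + δ)·k.
Dividing both sides by k: k^(1−α) = s / (n + g + δ).
k^0.59 = 0.39 / (0.029 + 0.011 + 0.119) = 0.39 / 0.159 = 2.4528
k* = 2.4528^(1/0.59) ≈ 4.5756
y* = (k*)^α = 4.5756^0.41 ≈ 1.8655
c* = (1 − s)·y* = (1 − 0.39) × 1.8655 ≈ 1.1380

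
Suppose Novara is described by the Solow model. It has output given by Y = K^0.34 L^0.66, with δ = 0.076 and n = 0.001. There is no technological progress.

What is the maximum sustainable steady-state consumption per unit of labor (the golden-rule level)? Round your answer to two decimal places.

At the golden rule, f'(k) = n + δ, so α·k^(α−1) = n + δ and k_gold = (α/(n + δ))^(1/(1−α)).
k_gold = (0.34/0.077)^(1/0.66) = 4.4156^1.5152 ≈ 9.4905
c_gold = f(k_gold) − (n + δ)·k_gold = 2.1492 − 0.077×9.4905 ≈ 1.4184

c_gold ≈ 1.42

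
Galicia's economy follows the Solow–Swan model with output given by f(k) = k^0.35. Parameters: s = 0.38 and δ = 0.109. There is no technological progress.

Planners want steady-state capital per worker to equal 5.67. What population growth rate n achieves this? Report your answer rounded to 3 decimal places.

Steady state requires s·f(k) = (n + δ)·k, i.e. s·k^α = (n + δ)·k.
So s / (n + δ) = (k*)^(1−α) = 5.67^0.65 = 3.0891.
Therefore n + δ = s / 3.0891 = 0.38 / 3.0891 = 0.1230, so n = 0.1230 − 0.109 = 0.0140.

n ≈ 0.014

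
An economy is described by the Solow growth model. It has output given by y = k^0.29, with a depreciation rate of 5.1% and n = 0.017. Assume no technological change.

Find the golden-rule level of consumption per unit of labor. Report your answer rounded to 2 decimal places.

At the golden rule, f'(k) = n + δ, so α·k^(α−1) = n + δ and k_gold = (α/(n + δ))^(1/(1−α)).
k_gold = (0.29/0.068)^(1/0.71) = 4.2647^1.4085 ≈ 7.7125
c_gold = f(k_gold) − (n + δ)·k_gold = 1.8084 − 0.068×7.7125 ≈ 1.2840

c_gold ≈ 1.28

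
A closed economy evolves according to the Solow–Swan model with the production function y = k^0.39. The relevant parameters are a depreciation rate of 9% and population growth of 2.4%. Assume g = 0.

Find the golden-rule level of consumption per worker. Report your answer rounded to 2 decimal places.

c_gold ≈ 1.34

At the golden rule, f'(k) = n + δ, so α·k^(α−1) = n + δ and k_gold = (α/(n + δ))^(1/(1−α)).
k_gold = (0.39/0.114)^(1/0.61) = 3.4211^1.6393 ≈ 7.5103
c_gold = f(k_gold) − (n + δ)·k_gold = 2.1954 − 0.114×7.5103 ≈ 1.3392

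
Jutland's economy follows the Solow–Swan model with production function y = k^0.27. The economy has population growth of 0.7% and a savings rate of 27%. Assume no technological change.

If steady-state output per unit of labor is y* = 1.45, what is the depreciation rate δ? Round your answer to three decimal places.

In steady state, investment equals break-even investment: s·k^α = (n + δ)·k.
Since y* = [s/(n + δ)]^(α/(1−α)), we have s/(n + δ) = (y*)^((1−α)/α) = 1.45^2.7037 = 2.7308.
Therefore n + δ = s / 2.7308 = 0.27 / 2.7308 = 0.0989, so δ = 0.0989 − 0.007 = 0.0919.

δ ≈ 0.092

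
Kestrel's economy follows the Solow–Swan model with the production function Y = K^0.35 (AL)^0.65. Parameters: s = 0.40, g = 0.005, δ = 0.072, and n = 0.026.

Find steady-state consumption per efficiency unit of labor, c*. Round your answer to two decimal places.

c* ≈ 1.25

Steady state requires s·f(k) = (n + g + δ)·k, i.e. s·k^α = (n + g + δ)·k.
Rearranging, k^(1−α) = s / (n + g + δ).
k^0.65 = 0.40 / (0.026 + 0.005 + 0.072) = 0.40 / 0.103 = 3.8835
k* = 3.8835^(1/0.65) ≈ 8.0630
y* = (k*)^α = 8.0630^0.35 ≈ 2.0762
c* = (1 − s)·y* = (1 − 0.40) × 2.0762 ≈ 1.2457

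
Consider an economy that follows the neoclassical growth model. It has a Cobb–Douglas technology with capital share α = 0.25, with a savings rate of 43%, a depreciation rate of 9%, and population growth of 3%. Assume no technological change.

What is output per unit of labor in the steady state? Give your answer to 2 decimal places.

y* = 1.53

In steady state, investment equals break-even investment: s·k^α = (n + δ)·k.
Rearranging, k^(1−α) = s / (n + δ).
k^0.75 = 0.43 / (0.030 + 0.090) = 0.43 / 0.120 = 3.5833
k* = 3.5833^(1/0.75) ≈ 5.4833
y* = (k*)^α = 5.4833^0.25 ≈ 1.5302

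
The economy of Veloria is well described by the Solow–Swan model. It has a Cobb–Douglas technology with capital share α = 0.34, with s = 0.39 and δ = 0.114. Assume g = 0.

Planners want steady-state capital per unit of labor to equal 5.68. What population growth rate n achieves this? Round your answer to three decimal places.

At the steady state, Δk = 0, so s·k^α = (n + δ)·k.
So s / (n + δ) = (k*)^(1−α) = 5.68^0.66 = 3.1468.
Therefore n + δ = s / 3.1468 = 0.39 / 3.1468 = 0.1239, so n = 0.1239 − 0.114 = 0.0099.

n ≈ 0.010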